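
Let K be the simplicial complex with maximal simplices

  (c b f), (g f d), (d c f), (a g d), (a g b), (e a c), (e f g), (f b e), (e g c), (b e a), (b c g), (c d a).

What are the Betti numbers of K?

Take the total order a < b < c < d < e < f < g on the vertex set. Then K (dimension 2) consists of the simplices:

  0-simplices (7): a, b, c, d, e, f, g
  1-simplices (18): ab, ac, ad, ae, ag, bc, be, bf, bg, cd, ce, cf, cg, df, dg, ef, eg, fg
  2-simplices (12): abe, abg, acd, ace, adg, bcf, bcg, bef, cdf, ceg, dfg, efg

Hence C_0 ≅ Z^7, C_1 ≅ Z^18, C_2 ≅ Z^12.

Boundary ∂_1: C_1 → C_0 is given by ∂[p,q] = [q] − [p].
The resulting 7×18 matrix has rank 6, and its Smith normal form has invariant factors (1,1,1,1,1,1).

Boundary ∂_2: C_2 → C_1 sends each 2-simplex [p,q,r] to [q,r] − [p,r] + [p,q]. For instance
  ∂dfg = fg − dg + df,
  ∂adg = dg − ag + ad.
This gives a 18×12 integer matrix of rank 12; reducing to Smith normal form yields diagonal entries (1,1,1,1,1,1,1,1,1,1,1,2).

Computing H_k = (kernel of ∂_k) / (image of ∂_{k+1}):

  H_0: rank C_0 − rank ∂_1 = 7 − 6 = 1, and the invariant factors of ∂_1 are all 1, so H_0 ≅ Z.
  H_1: rank ker ∂_1 − rank ∂_2 = (18 − 6) − 12 = 0, and ∂_2 has invariant factor 2 > 1, so H_1 ≅ Z/2.
  H_2: rank ker ∂_2 − rank ∂_3 = (12 − 12) − 0 = 0, and there is no ∂_3, so H_2 ≅ 0.

Hence the Betti numbers are b_0 = 1, b_1 = 0, b_2 = 0.

b_0 = 1, b_1 = 0, b_2 = 0.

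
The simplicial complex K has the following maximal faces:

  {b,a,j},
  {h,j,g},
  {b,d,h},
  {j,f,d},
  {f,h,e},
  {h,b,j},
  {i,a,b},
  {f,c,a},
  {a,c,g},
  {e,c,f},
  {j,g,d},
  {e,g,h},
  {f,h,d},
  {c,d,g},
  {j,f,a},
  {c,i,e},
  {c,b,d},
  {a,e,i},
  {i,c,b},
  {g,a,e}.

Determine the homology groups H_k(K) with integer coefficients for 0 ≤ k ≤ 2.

Order the vertices as a < b < c < d < e < f < g < h < i < j. Listing each simplex with vertices in this order, K has dimension 2 with simplices:

  0-simplices (10): a, b, c, d, e, f, g, h, i, j
  1-simplices (30): ab, ac, ae, af, ag, ai, aj, bc, bd, bh, bi, bj, cd, ce, cf, cg, ci, df, dg, dh, dj, ef, eg, eh, ei, fh, fj, gh, gj, hj
  2-simplices (20): abi, abj, acf, acg, aeg, aei, afj, bcd, bci, bdh, bhj, cdg, cef, cei, dfh, dfj, dgj, efh, egh, ghj

giving chain groups C_0 ≅ Z^10, C_1 ≅ Z^30, C_2 ≅ Z^20.

Boundary ∂_1: C_1 → C_0 is given by ∂[p,q] = [q] − [p].
The resulting 10×30 matrix has rank 9, and its Smith normal form has invariant factors (1,1,1,1,1,1,1,1,1).

∂_2: C_2 → C_1 acts by ∂[p,q,r] = [q,r] − [p,r] + [p,q]. For instance
  ∂bhj = hj − bj + bh,
  ∂cdg = dg − cg + cd.
The 30×20 boundary matrix has rank 20 and Smith normal form diag(1,1,1,1,1,1,1,1,1,1,1,1,1,1,1,1,1,1,1,2).

Reading off H_k = ker ∂_k / im ∂_{k+1}:

  H_0: rank C_0 − rank ∂_1 = 10 − 9 = 1, and the invariant factors of ∂_1 are all 1, so H_0 ≅ Z.
  H_1: rank ker ∂_1 − rank ∂_2 = (30 − 9) − 20 = 1, and ∂_2 has invariant factor 2 > 1, so H_1 ≅ Z ⊕ Z/2.
  H_2: rank ker ∂_2 − rank ∂_3 = (20 − 20) − 0 = 0, and there is no ∂_3, so H_2 ≅ 0.

H_0 ≅ Z,  H_1 ≅ Z ⊕ Z/2,  H_2 = 0.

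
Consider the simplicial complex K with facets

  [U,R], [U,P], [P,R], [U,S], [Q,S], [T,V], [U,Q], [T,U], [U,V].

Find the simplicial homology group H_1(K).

H_1 = Z^3.

K has 7 vertices, 9 edges.
rank ∂_1 = 6, rank ∂_2 = 0 ⇒ b_1 = 9 − 6 − 0 = 3. So H_1 ≅ Z^3.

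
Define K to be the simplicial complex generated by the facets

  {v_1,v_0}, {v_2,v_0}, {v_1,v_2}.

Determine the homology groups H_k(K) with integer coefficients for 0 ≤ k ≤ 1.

K has 3 vertices, 3 edges.
rank ∂_0 = 0, rank ∂_1 = 2 ⇒ b_0 = 3 − 0 − 2 = 1; all invariant factors of ∂_1 are 1 so no torsion. So H_0 = Z.
rank ∂_1 = 2, rank ∂_2 = 0 ⇒ b_1 = 3 − 2 − 0 = 1. So H_1 = Z.

H_0 = Z,  H_1 = Z.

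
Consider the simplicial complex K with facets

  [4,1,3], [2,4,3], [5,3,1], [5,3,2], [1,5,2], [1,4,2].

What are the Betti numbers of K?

K has 5 vertices, 9 edges, 6 triangles.
rank ∂_0 = 0, rank ∂_1 = 4 ⇒ b_0 = 5 − 0 − 4 = 1; all invariant factors of ∂_1 are 1 so no torsion. So H_0 = Z.
rank ∂_1 = 4, rank ∂_2 = 5 ⇒ b_1 = 9 − 4 − 5 = 0; all invariant factors of ∂_2 are 1 so no torsion. So H_1 = 0.
rank ∂_2 = 5, rank ∂_3 = 0 ⇒ b_2 = 6 − 5 − 0 = 1. So H_2 = Z.

b_0 = 1, b_1 = 0, b_2 = 1.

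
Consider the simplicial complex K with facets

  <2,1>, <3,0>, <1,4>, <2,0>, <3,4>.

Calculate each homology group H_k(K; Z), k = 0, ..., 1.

K has 5 vertices, 5 edges.
rank ∂_0 = 0, rank ∂_1 = 4 ⇒ b_0 = 5 − 0 − 4 = 1; all invariant factors of ∂_1 are 1 so no torsion. So H_0 = Z.
rank ∂_1 = 4, rank ∂_2 = 0 ⇒ b_1 = 5 − 4 − 0 = 1. So H_1 = Z.

H_0 = Z,  H_1 = Z.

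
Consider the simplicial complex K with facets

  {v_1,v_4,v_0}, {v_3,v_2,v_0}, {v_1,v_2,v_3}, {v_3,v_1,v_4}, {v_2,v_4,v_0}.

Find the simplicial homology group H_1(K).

We work with the vertex ordering v_0 < v_1 < v_2 < v_3 < v_4. The simplices of K, each written with vertices in increasing order, are:

  0-simplices (5): [v_0], [v_1], [v_2], [v_3], [v_4]
  1-simplices (10): [v_0,v_1], [v_0,v_2], [v_0,v_3], [v_0,v_4], [v_1,v_2], [v_1,v_3], [v_1,v_4], [v_2,v_3], [v_2,v_4], [v_3,v_4]
  2-simplices (5): [v_0,v_1,v_4], [v_0,v_2,v_3], [v_0,v_2,v_4], [v_1,v_2,v_3], [v_1,v_3,v_4]

so the chain groups are C_0 ≅ Z^5, C_1 ≅ Z^10, C_2 ≅ Z^5.

The boundary map ∂_1: C_1 → C_0 is given by ∂[p,q] = [q] − [p]. For instance
  ∂[v_1,v_4] = [v_4] − [v_1].
As a 5×10 matrix over Z this has rank 4, with invariant factors (1,1,1,1).

Boundary ∂_2: C_2 → C_1 sends each 2-simplex [p,q,r] to [q,r] − [p,r] + [p,q]. For instance
  ∂[v_0,v_1,v_4] = [v_1,v_4] − [v_0,v_4] + [v_0,v_1],
  ∂[v_0,v_2,v_4] = [v_2,v_4] − [v_0,v_4] + [v_0,v_2].
This gives a 10×5 integer matrix of rank 5; reducing to Smith normal form yields diagonal entries (1,1,1,1,1).

Now H_k = ker ∂_k / im ∂_{k+1}, so:

  H_1: rank ker ∂_1 − rank ∂_2 = (10 − 4) − 5 = 1, and the invariant factors of ∂_2 are all 1, so H_1 = Z.

H_1 = Z.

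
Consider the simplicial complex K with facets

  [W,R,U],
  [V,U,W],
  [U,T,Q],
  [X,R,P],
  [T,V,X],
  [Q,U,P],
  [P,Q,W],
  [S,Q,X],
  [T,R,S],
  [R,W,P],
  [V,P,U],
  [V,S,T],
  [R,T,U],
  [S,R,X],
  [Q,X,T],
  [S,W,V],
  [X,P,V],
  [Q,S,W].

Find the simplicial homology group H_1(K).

Take the total order P < Q < R < S < T < U < V < W < X on the vertex set. Then K (dimension 2) consists of the simplices:

  0-simplices (9): P, Q, R, S, T, U, V, W, X
  1-simplices (27): PQ, PR, PU, PV, PW, PX, QS, QT, QU, QW, QX, RS, RT, RU, RW, RX, ST, SV, SW, SX, TU, TV, TX, UV, UW, VW, VX
  2-simplices (18): PQU, PQW, PRW, PRX, PUV, PVX, QSW, QSX, QTU, QTX, RST, RSX, RTU, RUW, STV, SVW, TVX, UVW

giving chain groups C_0 ≅ Z^9, C_1 ≅ Z^27, C_2 ≅ Z^18.

Boundary ∂_1: C_1 → C_0 sends each edge [p,q] (with p < q) to q − p. For instance
  ∂SX = X − S.
The 9×27 boundary matrix has rank 8 and Smith normal form diag(1,1,1,1,1,1,1,1).

∂_2: C_2 → C_1 maps a triangle to the signed sum of its edges. For instance
  ∂PQU = QU − PU + PQ,
  ∂PVX = VX − PX + PV.
This gives a 27×18 integer matrix of rank 18; reducing to Smith normal form yields diagonal entries (1,1,1,1,1,1,1,1,1,1,1,1,1,1,1,1,1,2).

Computing H_k = (kernel of ∂_k) / (image of ∂_{k+1}):

  H_1: rank ker ∂_1 − rank ∂_2 = (27 − 8) − 18 = 1, and ∂_2 has invariant factor 2 > 1, so H_1 ≅ Z ⊕ Z_2.

(K is a triangulation of the Klein bottle.)

H_1 = Z ⊕ Z_2.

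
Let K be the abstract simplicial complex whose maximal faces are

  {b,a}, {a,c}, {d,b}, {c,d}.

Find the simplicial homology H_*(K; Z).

H_0 = Z,  H_1 = Z.

Take the total order a < b < c < d on the vertex set. Then K (dimension 1) consists of the simplices:

  0-simplices (4): a, b, c, d
  1-simplices (4): ab, ac, bd, cd

Hence C_0 ≅ Z^4, C_1 ≅ Z^4.

∂_1: C_1 → C_0 maps an edge to its endpoints' difference, ∂[p,q] = q − p.
As a 4×4 matrix over Z this has rank 3, with invariant factors (1,1,1).

From H_k ≅ ker(∂_k) / im(∂_{k+1}) we obtain:

  H_0: rank C_0 − rank ∂_1 = 4 − 3 = 1, and the invariant factors of ∂_1 are all 1, so H_0 = Z.
  H_1: rank ker ∂_1 − rank ∂_2 = (4 − 3) − 0 = 1, and there is no ∂_2, so H_1 = Z.

(K is a triangulation of the circle S^1.)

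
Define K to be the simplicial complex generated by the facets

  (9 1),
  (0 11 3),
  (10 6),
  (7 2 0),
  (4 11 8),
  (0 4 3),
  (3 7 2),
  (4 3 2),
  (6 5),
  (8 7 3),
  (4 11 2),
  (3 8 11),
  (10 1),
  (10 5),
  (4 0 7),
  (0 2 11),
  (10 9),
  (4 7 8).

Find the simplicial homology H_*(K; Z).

Take the total order 0 < 1 < 2 < 3 < 4 < 5 < 6 < 7 < 8 < 9 < 10 < 11 on the vertex set. Then K (dimension 2) consists of the simplices:

  0-simplices (12): [0], [1], [2], [3], [4], [5], [6], [7], [8], [9], [10], [11]
  1-simplices (24): (24 of them)
  2-simplices (12): [0,2,7], [0,2,11], [0,3,4], [0,3,11], [0,4,7], [2,3,4], [2,3,7], [2,4,11], [3,7,8], [3,8,11], [4,7,8], [4,8,11]

giving chain groups C_0 ≅ Z^12, C_1 ≅ Z^24, C_2 ≅ Z^12.

The boundary map ∂_1: C_1 → C_0 is given by ∂[p,q] = [q] − [p]. For instance
  ∂[0,11] = [11] − [0].
The 12×24 boundary matrix has rank 10 and Smith normal form diag(1,1,1,1,1,1,1,1,1,1).

Boundary ∂_2: C_2 → C_1 maps a triangle to the signed sum of its edges. For instance
  ∂[0,2,11] = [2,11] − [0,11] + [0,2],
  ∂[0,4,7] = [4,7] − [0,7] + [0,4].
This gives a 24×12 integer matrix of rank 12; reducing to Smith normal form yields diagonal entries (1,1,1,1,1,1,1,1,1,1,1,2).

From H_k ≅ ker(∂_k) / im(∂_{k+1}) we obtain:

  H_0: rank C_0 − rank ∂_1 = 12 − 10 = 2, and the invariant factors of ∂_1 are all 1, so H_0 = Z^2.
  H_1: rank ker ∂_1 − rank ∂_2 = (24 − 10) − 12 = 2, and ∂_2 has invariant factor 2 > 1, so H_1 = Z^2 ⊕ Z_2.
  H_2: rank ker ∂_2 − rank ∂_3 = (12 − 12) − 0 = 0, and there is no ∂_3, so H_2 = 0.

(K is a triangulation of the disjoint union of a wedge of 2 circles and the real projective plane RP^2.)

H_0 = Z^2,  H_1 = Z^2 ⊕ Z_2,  H_2 = 0.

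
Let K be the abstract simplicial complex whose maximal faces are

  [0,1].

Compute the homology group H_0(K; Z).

Fix the vertex order 0 < 1 and write every simplex with vertices in increasing order. Then dim K = 1 and the simplices of K are:

  0-simplices (2): [0], [1]
  1-simplices (1): [0,1]

giving chain groups C_0 ≅ Z^2, C_1 ≅ Z^1.

The boundary map ∂_1: C_1 → C_0 is given by ∂[p,q] = [q] − [p]. For instance
  ∂[0,1] = [1] − [0].
The resulting 2×1 matrix has rank 1, and its Smith normal form has invariant factors (1).

Computing H_k = (kernel of ∂_k) / (image of ∂_{k+1}):

  H_0: rank C_0 − rank ∂_1 = 2 − 1 = 1, and the invariant factors of ∂_1 are all 1, so H_0 ≅ Z.

H_0 ≅ Z.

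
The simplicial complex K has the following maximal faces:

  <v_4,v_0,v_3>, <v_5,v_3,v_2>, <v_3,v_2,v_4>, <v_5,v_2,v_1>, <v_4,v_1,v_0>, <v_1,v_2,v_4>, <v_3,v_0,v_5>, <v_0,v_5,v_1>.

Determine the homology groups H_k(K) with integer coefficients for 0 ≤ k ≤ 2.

Take the total order v_0 < v_1 < v_2 < v_3 < v_4 < v_5 on the vertex set. Then K (dimension 2) consists of the simplices:

  0-simplices (6): [v_0], [v_1], [v_2], [v_3], [v_4], [v_5]
  1-simplices (12): [v_0,v_1], [v_0,v_3], [v_0,v_4], [v_0,v_5], [v_1,v_2], [v_1,v_4], [v_1,v_5], [v_2,v_3], [v_2,v_4], [v_2,v_5], [v_3,v_4], [v_3,v_5]
  2-simplices (8): [v_0,v_1,v_4], [v_0,v_1,v_5], [v_0,v_3,v_4], [v_0,v_3,v_5], [v_1,v_2,v_4], [v_1,v_2,v_5], [v_2,v_3,v_4], [v_2,v_3,v_5]

Hence C_0 ≅ Z^6, C_1 ≅ Z^12, C_2 ≅ Z^8.

The boundary map ∂_1: C_1 → C_0 maps an edge to its endpoints' difference, ∂[p,q] = q − p. For instance
  ∂[v_3,v_5] = [v_5] − [v_3].
The 6×12 boundary matrix has rank 5 and Smith normal form diag(1,1,1,1,1).

The boundary map ∂_2: C_2 → C_1 sends each 2-simplex [p,q,r] to [q,r] − [p,r] + [p,q]. For instance
  ∂[v_2,v_3,v_5] = [v_3,v_5] − [v_2,v_5] + [v_2,v_3],
  ∂[v_0,v_1,v_4] = [v_1,v_4] − [v_0,v_4] + [v_0,v_1].
The resulting 12×8 matrix has rank 7, and its Smith normal form has invariant factors (1,1,1,1,1,1,1).

Reading off H_k = ker ∂_k / im ∂_{k+1}:

  H_0: rank C_0 − rank ∂_1 = 6 − 5 = 1, and the invariant factors of ∂_1 are all 1, so H_0 ≅ Z.
  H_1: rank ker ∂_1 − rank ∂_2 = (12 − 5) − 7 = 0, and the invariant factors of ∂_2 are all 1, so H_1 ≅ 0.
  H_2: rank ker ∂_2 − rank ∂_3 = (8 − 7) − 0 = 1, and there is no ∂_3, so H_2 ≅ Z.

(K is a triangulation of the 2-sphere S^2.)

H_0 ≅ Z,  H_1 = 0,  H_2 ≅ Z.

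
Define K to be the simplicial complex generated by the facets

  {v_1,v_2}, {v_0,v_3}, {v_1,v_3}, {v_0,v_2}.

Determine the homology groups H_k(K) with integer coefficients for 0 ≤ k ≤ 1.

H_0 = Z,  H_1 = Z.

Take the total order v_0 < v_1 < v_2 < v_3 on the vertex set. Then K (dimension 1) consists of the simplices:

  0-simplices (4): [v_0], [v_1], [v_2], [v_3]
  1-simplices (4): [v_0,v_2], [v_0,v_3], [v_1,v_2], [v_1,v_3]

giving chain groups C_0 ≅ Z^4, C_1 ≅ Z^4.

∂_1: C_1 → C_0 is given by ∂[p,q] = [q] − [p]. For instance
  ∂[v_1,v_2] = [v_2] − [v_1].
As a 4×4 matrix over Z this has rank 3, with invariant factors (1,1,1).

Computing H_k = (kernel of ∂_k) / (image of ∂_{k+1}):

  H_0: rank C_0 − rank ∂_1 = 4 − 3 = 1, and the invariant factors of ∂_1 are all 1, so H_0 = Z.
  H_1: rank ker ∂_1 − rank ∂_2 = (4 − 3) − 0 = 1, and there is no ∂_2, so H_1 = Z.

(K is a triangulation of the circle S^1.)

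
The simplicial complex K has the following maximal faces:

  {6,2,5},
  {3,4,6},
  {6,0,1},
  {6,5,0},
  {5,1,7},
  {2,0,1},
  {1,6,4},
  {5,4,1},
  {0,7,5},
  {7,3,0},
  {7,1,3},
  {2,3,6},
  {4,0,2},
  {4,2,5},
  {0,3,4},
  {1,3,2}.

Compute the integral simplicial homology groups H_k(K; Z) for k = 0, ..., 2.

H_0 ≅ Z,  H_1 ≅ Z^2,  H_2 ≅ Z.

Take the total order 0 < 1 < 2 < 3 < 4 < 5 < 6 < 7 on the vertex set. Then K (dimension 2) consists of the simplices:

  0-simplices (8): [0], [1], [2], [3], [4], [5], [6], [7]
  1-simplices (24): (24 of them)
  2-simplices (16): [0,1,2], [0,1,6], [0,2,4], [0,3,4], [0,3,7], [0,5,6], [0,5,7], [1,2,3], [1,3,7], [1,4,5], [1,4,6], [1,5,7], [2,3,6], [2,4,5], [2,5,6], [3,4,6]

Hence C_0 ≅ Z^8, C_1 ≅ Z^24, C_2 ≅ Z^16.

Boundary ∂_1: C_1 → C_0 sends each edge [p,q] (with p < q) to q − p. For instance
  ∂[4,5] = [5] − [4].
As a 8×24 matrix over Z this has rank 7, with invariant factors (1,1,1,1,1,1,1).

Boundary ∂_2: C_2 → C_1 maps a triangle to the signed sum of its edges. For instance
  ∂[0,3,4] = [3,4] − [0,4] + [0,3],
  ∂[0,3,7] = [3,7] − [0,7] + [0,3].
The 24×16 boundary matrix has rank 15 and Smith normal form diag(1,1,1,1,1,1,1,1,1,1,1,1,1,1,1).

Now H_k = ker ∂_k / im ∂_{k+1}, so:

  H_0: rank C_0 − rank ∂_1 = 8 − 7 = 1, and the invariant factors of ∂_1 are all 1, so H_0 ≅ Z.
  H_1: rank ker ∂_1 − rank ∂_2 = (24 − 7) − 15 = 2, and the invariant factors of ∂_2 are all 1, so H_1 ≅ Z^2.
  H_2: rank ker ∂_2 − rank ∂_3 = (16 − 15) − 0 = 1, and there is no ∂_3, so H_2 ≅ Z.

As a check, the Euler characteristic is 8 − 24 + 16 = 0, which agrees with 1 − 2 + 1 = 0.
(K is a triangulation of the torus T^2.)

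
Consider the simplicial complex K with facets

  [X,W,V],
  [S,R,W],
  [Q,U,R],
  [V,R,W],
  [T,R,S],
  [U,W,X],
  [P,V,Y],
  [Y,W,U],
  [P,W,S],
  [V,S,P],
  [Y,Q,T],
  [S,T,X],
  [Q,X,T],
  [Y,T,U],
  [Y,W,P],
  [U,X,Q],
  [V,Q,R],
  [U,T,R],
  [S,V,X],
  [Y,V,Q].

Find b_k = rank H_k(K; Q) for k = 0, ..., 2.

Take the total order P < Q < R < S < T < U < V < W < X < Y on the vertex set. Then K (dimension 2) consists of the simplices:

  0-simplices (10): P, Q, R, S, T, U, V, W, X, Y
  1-simplices (30): PS, PV, PW, PY, QR, QT, QU, QV, QX, QY, RS, RT, RU, RV, RW, ST, SV, SW, SX, TU, TX, TY, UW, UX, UY, VW, VX, VY, WX, WY
  2-simplices (20): PSV, PSW, PVY, PWY, QRU, QRV, QTX, QTY, QUX, QVY, RST, RSW, RTU, RVW, STX, SVX, TUY, UWX, UWY, VWX

so the chain groups are C_0 ≅ Z^10, C_1 ≅ Z^30, C_2 ≅ Z^20.

The boundary map ∂_1: C_1 → C_0 sends each edge [p,q] (with p < q) to q − p.
The resulting 10×30 matrix has rank 9, and its Smith normal form has invariant factors (1,1,1,1,1,1,1,1,1).

Boundary ∂_2: C_2 → C_1 maps a triangle to the signed sum of its edges. For instance
  ∂SVX = VX − SX + SV,
  ∂QUX = UX − QX + QU.
As a 30×20 matrix over Z this has rank 20, with invariant factors (1,1,1,1,1,1,1,1,1,1,1,1,1,1,1,1,1,1,1,2).

Computing H_k = (kernel of ∂_k) / (image of ∂_{k+1}):

  H_0: rank C_0 − rank ∂_1 = 10 − 9 = 1, and the invariant factors of ∂_1 are all 1, so H_0 ≅ Z.
  H_1: rank ker ∂_1 − rank ∂_2 = (30 − 9) − 20 = 1, and ∂_2 has invariant factor 2 > 1, so H_1 ≅ Z ⊕ Z/2Z.
  H_2: rank ker ∂_2 − rank ∂_3 = (20 − 20) − 0 = 0, and there is no ∂_3, so H_2 ≅ 0.

As a check, the Euler characteristic is 10 − 30 + 20 = 0, which agrees with 1 − 1 + 0 = 0.

Hence the Betti numbers are b_0 = 1, b_1 = 1, b_2 = 0.

b_0 = 1, b_1 = 1, b_2 = 0.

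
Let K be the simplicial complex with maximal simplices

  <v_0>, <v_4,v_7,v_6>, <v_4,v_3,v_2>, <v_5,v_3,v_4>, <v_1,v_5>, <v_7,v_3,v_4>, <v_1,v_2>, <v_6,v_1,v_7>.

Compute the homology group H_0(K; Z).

H_0 ≅ Z^2.

Order the vertices as v_0 < v_1 < v_2 < v_3 < v_4 < v_5 < v_6 < v_7. Listing each simplex with vertices in this order, K has dimension 2 with simplices:

  0-simplices (8): [v_0], [v_1], [v_2], [v_3], [v_4], [v_5], [v_6], [v_7]
  1-simplices (13): [v_1,v_2], [v_1,v_5], [v_1,v_6], [v_1,v_7], [v_2,v_3], [v_2,v_4], [v_3,v_4], [v_3,v_5], [v_3,v_7], [v_4,v_5], [v_4,v_6], [v_4,v_7], [v_6,v_7]
  2-simplices (5): [v_1,v_6,v_7], [v_2,v_3,v_4], [v_3,v_4,v_5], [v_3,v_4,v_7], [v_4,v_6,v_7]

Hence C_0 ≅ Z^8, C_1 ≅ Z^13, C_2 ≅ Z^5.

∂_1: C_1 → C_0 maps an edge to its endpoints' difference, ∂[p,q] = q − p.
As a 8×13 matrix over Z this has rank 6, with invariant factors (1,1,1,1,1,1).

∂_2: C_2 → C_1 sends each 2-simplex [p,q,r] to [q,r] − [p,r] + [p,q]. For instance
  ∂[v_4,v_6,v_7] = [v_6,v_7] − [v_4,v_7] + [v_4,v_6],
  ∂[v_2,v_3,v_4] = [v_3,v_4] − [v_2,v_4] + [v_2,v_3].
The 13×5 boundary matrix has rank 5 and Smith normal form diag(1,1,1,1,1).

From H_k ≅ ker(∂_k) / im(∂_{k+1}) we obtain:

  H_0: rank C_0 − rank ∂_1 = 8 − 6 = 2, and the invariant factors of ∂_1 are all 1, so H_0 = Z^2.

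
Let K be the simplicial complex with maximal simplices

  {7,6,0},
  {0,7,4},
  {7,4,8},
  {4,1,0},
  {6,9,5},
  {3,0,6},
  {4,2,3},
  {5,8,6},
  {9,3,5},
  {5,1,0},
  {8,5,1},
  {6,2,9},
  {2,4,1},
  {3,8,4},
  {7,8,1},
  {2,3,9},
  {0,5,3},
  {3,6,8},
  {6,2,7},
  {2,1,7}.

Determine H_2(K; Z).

Take the total order 0 < 1 < 2 < 3 < 4 < 5 < 6 < 7 < 8 < 9 on the vertex set. Then K (dimension 2) consists of the simplices:

  0-simplices (10): [0], [1], [2], [3], [4], [5], [6], [7], [8], [9]
  1-simplices (30): (30 of them)
  2-simplices (20): (20 of them)

so the chain groups are C_0 ≅ Z^10, C_1 ≅ Z^30, C_2 ≅ Z^20.

∂_1: C_1 → C_0 sends each edge [p,q] (with p < q) to q − p. For instance
  ∂[0,3] = [3] − [0].
The resulting 10×30 matrix has rank 9, and its Smith normal form has invariant factors (1,1,1,1,1,1,1,1,1).

∂_2: C_2 → C_1 acts by ∂[p,q,r] = [q,r] − [p,r] + [p,q]. For instance
  ∂[1,5,8] = [5,8] − [1,8] + [1,5],
  ∂[2,3,4] = [3,4] − [2,4] + [2,3].
This gives a 30×20 integer matrix of rank 20; reducing to Smith normal form yields diagonal entries (1,1,1,1,1,1,1,1,1,1,1,1,1,1,1,1,1,1,1,2).

From H_k ≅ ker(∂_k) / im(∂_{k+1}) we obtain:

  H_2: rank ker ∂_2 − rank ∂_3 = (20 − 20) − 0 = 0, and there is no ∂_3, so H_2 ≅ 0.

H_2 = 0.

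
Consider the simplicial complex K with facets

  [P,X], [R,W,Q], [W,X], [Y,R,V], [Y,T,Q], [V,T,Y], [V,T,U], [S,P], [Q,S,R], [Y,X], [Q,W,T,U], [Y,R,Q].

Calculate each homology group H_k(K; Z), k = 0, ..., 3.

H_0 = Z,  H_1 = Z^2,  H_2 = 0,  H_3 = 0.

Take the total order P < Q < R < S < T < U < V < W < X < Y on the vertex set. Then K (dimension 3) consists of the simplices:

  0-simplices (10): P, Q, R, S, T, U, V, W, X, Y
  1-simplices (21): PS, PX, QR, QS, QT, QU, QW, QY, RS, RV, RW, RY, TU, TV, TW, TY, UV, UW, VY, WX, XY
  2-simplices (11): QRS, QRW, QRY, QTU, QTW, QTY, QUW, RVY, TUV, TUW, TVY
  3-simplices (1): QTUW

Hence C_0 ≅ Z^10, C_1 ≅ Z^21, C_2 ≅ Z^11, C_3 ≅ Z^1.

Boundary ∂_1: C_1 → C_0 is given by ∂[p,q] = [q] − [p]. For instance
  ∂QR = R − Q.
As a 10×21 matrix over Z this has rank 9, with invariant factors (1,1,1,1,1,1,1,1,1).

∂_2: C_2 → C_1 acts by ∂[p,q,r] = [q,r] − [p,r] + [p,q]. For instance
  ∂TVY = VY − TY + TV,
  ∂TUW = UW − TW + TU.
This gives a 21×11 integer matrix of rank 10; reducing to Smith normal form yields diagonal entries (1,1,1,1,1,1,1,1,1,1).

∂_3: C_3 → C_2 sends each 3-simplex σ to the alternating sum Σ_i (−1)^i (σ with its i-th vertex removed). For instance
  ∂QTUW = TUW − QUW + QTW − QTU.
As a 11×1 matrix over Z this has rank 1, with invariant factors (1).

Now H_k = ker ∂_k / im ∂_{k+1}, so:

  H_0: rank C_0 − rank ∂_1 = 10 − 9 = 1, and the invariant factors of ∂_1 are all 1, so H_0 ≅ Z.
  H_1: rank ker ∂_1 − rank ∂_2 = (21 − 9) − 10 = 2, and the invariant factors of ∂_2 are all 1, so H_1 ≅ Z^2.
  H_2: rank ker ∂_2 − rank ∂_3 = (11 − 10) − 1 = 0, and the invariant factors of ∂_3 are all 1, so H_2 ≅ 0.
  H_3: rank ker ∂_3 − rank ∂_4 = (1 − 1) − 0 = 0, and there is no ∂_4, so H_3 ≅ 0.

As a check, the Euler characteristic is 10 − 21 + 11 − 1 = -1, which agrees with 1 − 2 + 0 − 0 = -1.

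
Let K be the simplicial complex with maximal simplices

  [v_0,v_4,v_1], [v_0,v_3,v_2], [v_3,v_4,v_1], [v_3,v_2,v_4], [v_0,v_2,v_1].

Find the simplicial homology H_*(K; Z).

H_0 ≅ Z,  H_1 ≅ Z,  H_2 = 0.

Take the total order v_0 < v_1 < v_2 < v_3 < v_4 on the vertex set. Then K (dimension 2) consists of the simplices:

  0-simplices (5): [v_0], [v_1], [v_2], [v_3], [v_4]
  1-simplices (10): [v_0,v_1], [v_0,v_2], [v_0,v_3], [v_0,v_4], [v_1,v_2], [v_1,v_3], [v_1,v_4], [v_2,v_3], [v_2,v_4], [v_3,v_4]
  2-simplices (5): [v_0,v_1,v_2], [v_0,v_1,v_4], [v_0,v_2,v_3], [v_1,v_3,v_4], [v_2,v_3,v_4]

so the chain groups are C_0 ≅ Z^5, C_1 ≅ Z^10, C_2 ≅ Z^5.

Boundary ∂_1: C_1 → C_0 is given by ∂[p,q] = [q] − [p].
This gives a 5×10 integer matrix of rank 4; reducing to Smith normal form yields diagonal entries (1,1,1,1).

Boundary ∂_2: C_2 → C_1 acts by ∂[p,q,r] = [q,r] − [p,r] + [p,q]. For instance
  ∂[v_0,v_1,v_2] = [v_1,v_2] − [v_0,v_2] + [v_0,v_1],
  ∂[v_0,v_2,v_3] = [v_2,v_3] − [v_0,v_3] + [v_0,v_2].
As a 10×5 matrix over Z this has rank 5, with invariant factors (1,1,1,1,1).

Computing H_k = (kernel of ∂_k) / (image of ∂_{k+1}):

  H_0: rank C_0 − rank ∂_1 = 5 − 4 = 1, and the invariant factors of ∂_1 are all 1, so H_0 ≅ Z.
  H_1: rank ker ∂_1 − rank ∂_2 = (10 − 4) − 5 = 1, and the invariant factors of ∂_2 are all 1, so H_1 ≅ Z.
  H_2: rank ker ∂_2 − rank ∂_3 = (5 − 5) − 0 = 0, and there is no ∂_3, so H_2 ≅ 0.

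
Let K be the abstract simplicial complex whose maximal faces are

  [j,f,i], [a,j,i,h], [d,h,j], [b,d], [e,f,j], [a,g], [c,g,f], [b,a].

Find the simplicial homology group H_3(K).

H_3 ≅ 0.

Take the total order a < b < c < d < e < f < g < h < i < j on the vertex set. Then K (dimension 3) consists of the simplices:

  0-simplices (10): a, b, c, d, e, f, g, h, i, j
  1-simplices (18): ab, ag, ah, ai, aj, bd, cf, cg, dh, dj, ef, ej, fg, fi, fj, hi, hj, ij
  2-simplices (8): ahi, ahj, aij, cfg, dhj, efj, fij, hij
  3-simplices (1): ahij

so the chain groups are C_0 ≅ Z^10, C_1 ≅ Z^18, C_2 ≅ Z^8, C_3 ≅ Z^1.

Boundary ∂_1: C_1 → C_0 sends each edge [p,q] (with p < q) to q − p.
The 10×18 boundary matrix has rank 9 and Smith normal form diag(1,1,1,1,1,1,1,1,1).

Boundary ∂_2: C_2 → C_1 acts by ∂[p,q,r] = [q,r] − [p,r] + [p,q]. For instance
  ∂dhj = hj − dj + dh,
  ∂fij = ij − fj + fi.
The 18×8 boundary matrix has rank 7 and Smith normal form diag(1,1,1,1,1,1,1).

∂_3: C_3 → C_2 sends each 3-simplex σ to the alternating sum Σ_i (−1)^i (σ with its i-th vertex removed). For instance
  ∂ahij = hij − aij + ahj − ahi.
The 8×1 boundary matrix has rank 1 and Smith normal form diag(1).

Reading off H_k = ker ∂_k / im ∂_{k+1}:

  H_3: rank ker ∂_3 − rank ∂_4 = (1 − 1) − 0 = 0, and there is no ∂_4, so H_3 = 0.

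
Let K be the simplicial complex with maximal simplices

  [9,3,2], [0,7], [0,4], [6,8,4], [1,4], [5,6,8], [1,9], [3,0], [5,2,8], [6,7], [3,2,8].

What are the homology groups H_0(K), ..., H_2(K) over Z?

We work with the vertex ordering 0 < 1 < 2 < 3 < 4 < 5 < 6 < 7 < 8 < 9. The simplices of K, each written with vertices in increasing order, are:

  0-simplices (10): [0], [1], [2], [3], [4], [5], [6], [7], [8], [9]
  1-simplices (17): [0,3], [0,4], [0,7], [1,4], [1,9], [2,3], [2,5], [2,8], [2,9], [3,8], [3,9], [4,6], [4,8], [5,6], [5,8], [6,7], [6,8]
  2-simplices (5): [2,3,8], [2,3,9], [2,5,8], [4,6,8], [5,6,8]

giving chain groups C_0 ≅ Z^10, C_1 ≅ Z^17, C_2 ≅ Z^5.

∂_1: C_1 → C_0 is given by ∂[p,q] = [q] − [p]. For instance
  ∂[3,8] = [8] − [3].
The resulting 10×17 matrix has rank 9, and its Smith normal form has invariant factors (1,1,1,1,1,1,1,1,1).

∂_2: C_2 → C_1 acts by ∂[p,q,r] = [q,r] − [p,r] + [p,q]. For instance
  ∂[5,6,8] = [6,8] − [5,8] + [5,6],
  ∂[2,3,8] = [3,8] − [2,8] + [2,3].
This gives a 17×5 integer matrix of rank 5; reducing to Smith normal form yields diagonal entries (1,1,1,1,1).

Computing H_k = (kernel of ∂_k) / (image of ∂_{k+1}):

  H_0: rank C_0 − rank ∂_1 = 10 − 9 = 1, and the invariant factors of ∂_1 are all 1, so H_0 = Z.
  H_1: rank ker ∂_1 − rank ∂_2 = (17 − 9) − 5 = 3, and the invariant factors of ∂_2 are all 1, so H_1 = Z^3.
  H_2: rank ker ∂_2 − rank ∂_3 = (5 − 5) − 0 = 0, and there is no ∂_3, so H_2 = 0.

H_0 ≅ Z,  H_1 ≅ Z^3,  H_2 = 0.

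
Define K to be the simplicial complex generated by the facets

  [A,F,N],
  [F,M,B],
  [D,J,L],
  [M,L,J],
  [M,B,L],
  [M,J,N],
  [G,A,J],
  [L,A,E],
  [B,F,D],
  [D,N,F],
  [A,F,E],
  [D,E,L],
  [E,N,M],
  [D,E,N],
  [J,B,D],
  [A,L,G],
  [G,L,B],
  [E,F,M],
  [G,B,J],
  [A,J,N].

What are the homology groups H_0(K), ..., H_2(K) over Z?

Take the total order A < B < D < E < F < G < J < L < M < N on the vertex set. Then K (dimension 2) consists of the simplices:

  0-simplices (10): A, B, D, E, F, G, J, L, M, N
  1-simplices (30): AE, AF, AG, AJ, AL, AN, BD, BF, BG, BJ, BL, BM, DE, DF, DJ, DL, DN, EF, EL, EM, EN, FM, FN, GJ, GL, JL, JM, JN, LM, MN
  2-simplices (20): AEF, AEL, AFN, AGJ, AGL, AJN, BDF, BDJ, BFM, BGJ, BGL, BLM, DEL, DEN, DFN, DJL, EFM, EMN, JLM, JMN

so the chain groups are C_0 ≅ Z^10, C_1 ≅ Z^30, C_2 ≅ Z^20.

Boundary ∂_1: C_1 → C_0 sends each edge [p,q] (with p < q) to q − p.
As a 10×30 matrix over Z this has rank 9, with invariant factors (1,1,1,1,1,1,1,1,1).

The boundary map ∂_2: C_2 → C_1 acts by ∂[p,q,r] = [q,r] − [p,r] + [p,q]. For instance
  ∂AEF = EF − AF + AE,
  ∂AFN = FN − AN + AF.
The 30×20 boundary matrix has rank 20 and Smith normal form diag(1,1,1,1,1,1,1,1,1,1,1,1,1,1,1,1,1,1,1,2).

Computing H_k = (kernel of ∂_k) / (image of ∂_{k+1}):

  H_0: rank C_0 − rank ∂_1 = 10 − 9 = 1, and the invariant factors of ∂_1 are all 1, so H_0 ≅ Z.
  H_1: rank ker ∂_1 − rank ∂_2 = (30 − 9) − 20 = 1, and ∂_2 has invariant factor 2 > 1, so H_1 ≅ Z ⊕ Z/2Z.
  H_2: rank ker ∂_2 − rank ∂_3 = (20 − 20) − 0 = 0, and there is no ∂_3, so H_2 ≅ 0.

H_0 ≅ Z,  H_1 ≅ Z ⊕ Z/2Z,  H_2 = 0.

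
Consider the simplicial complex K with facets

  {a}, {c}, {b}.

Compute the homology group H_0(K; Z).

H_0 ≅ Z^3.

Order the vertices as a < b < c. Listing each simplex with vertices in this order, K has dimension 0 with simplices:

  0-simplices (3): a, b, c

so the chain groups are C_0 ≅ Z^3.

From H_k ≅ ker(∂_k) / im(∂_{k+1}) we obtain:

  H_0: rank C_0 − rank ∂_1 = 3 − 0 = 3, and there is no ∂_1, so H_0 = Z^3.

(K is a triangulation of a set of 3 points.)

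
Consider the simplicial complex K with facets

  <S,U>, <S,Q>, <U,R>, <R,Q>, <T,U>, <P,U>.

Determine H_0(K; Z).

Fix the vertex order P < Q < R < S < T < U and write every simplex with vertices in increasing order. Then dim K = 1 and the simplices of K are:

  0-simplices (6): P, Q, R, S, T, U
  1-simplices (6): PU, QR, QS, RU, SU, TU

Hence C_0 ≅ Z^6, C_1 ≅ Z^6.

∂_1: C_1 → C_0 sends each edge [p,q] (with p < q) to q − p. For instance
  ∂TU = U − T.
As a 6×6 matrix over Z this has rank 5, with invariant factors (1,1,1,1,1).

From H_k ≅ ker(∂_k) / im(∂_{k+1}) we obtain:

  H_0: rank C_0 − rank ∂_1 = 6 − 5 = 1, and the invariant factors of ∂_1 are all 1, so H_0 ≅ Z.

H_0 = Z.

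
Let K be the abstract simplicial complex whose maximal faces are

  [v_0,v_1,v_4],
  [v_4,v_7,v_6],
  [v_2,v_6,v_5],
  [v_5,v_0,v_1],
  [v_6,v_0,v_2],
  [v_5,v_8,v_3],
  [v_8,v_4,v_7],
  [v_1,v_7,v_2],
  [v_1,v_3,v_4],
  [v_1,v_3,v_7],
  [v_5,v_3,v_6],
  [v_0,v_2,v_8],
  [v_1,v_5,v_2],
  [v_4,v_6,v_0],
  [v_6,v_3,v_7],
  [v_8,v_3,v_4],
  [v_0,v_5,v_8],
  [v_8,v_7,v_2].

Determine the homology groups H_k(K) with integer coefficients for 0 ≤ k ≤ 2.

Order the vertices as v_0 < v_1 < v_2 < v_3 < v_4 < v_5 < v_6 < v_7 < v_8. Listing each simplex with vertices in this order, K has dimension 2 with simplices:

  0-simplices (9): [v_0], [v_1], [v_2], [v_3], [v_4], [v_5], [v_6], [v_7], [v_8]
  1-simplices (27): (27 of them)
  2-simplices (18): (18 of them)

Hence C_0 ≅ Z^9, C_1 ≅ Z^27, C_2 ≅ Z^18.

The boundary map ∂_1: C_1 → C_0 maps an edge to its endpoints' difference, ∂[p,q] = q − p.
The 9×27 boundary matrix has rank 8 and Smith normal form diag(1,1,1,1,1,1,1,1).

∂_2: C_2 → C_1 acts by ∂[p,q,r] = [q,r] − [p,r] + [p,q]. For instance
  ∂[v_0,v_2,v_8] = [v_2,v_8] − [v_0,v_8] + [v_0,v_2],
  ∂[v_1,v_2,v_5] = [v_2,v_5] − [v_1,v_5] + [v_1,v_2].
The resulting 27×18 matrix has rank 18, and its Smith normal form has invariant factors (1,1,1,1,1,1,1,1,1,1,1,1,1,1,1,1,1,2).

Computing H_k = (kernel of ∂_k) / (image of ∂_{k+1}):

  H_0: rank C_0 − rank ∂_1 = 9 − 8 = 1, and the invariant factors of ∂_1 are all 1, so H_0 = Z.
  H_1: rank ker ∂_1 − rank ∂_2 = (27 − 8) − 18 = 1, and ∂_2 has invariant factor 2 > 1, so H_1 = Z × Z/2.
  H_2: rank ker ∂_2 − rank ∂_3 = (18 − 18) − 0 = 0, and there is no ∂_3, so H_2 = 0.

As a check, the Euler characteristic is 9 − 27 + 18 = 0, which agrees with 1 − 1 + 0 = 0.

H_0 ≅ Z,  H_1 ≅ Z × Z/2,  H_2 = 0.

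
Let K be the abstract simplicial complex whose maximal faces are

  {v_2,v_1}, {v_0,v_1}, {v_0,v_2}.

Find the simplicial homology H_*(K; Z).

Fix the vertex order v_0 < v_1 < v_2 and write every simplex with vertices in increasing order. Then dim K = 1 and the simplices of K are:

  0-simplices (3): [v_0], [v_1], [v_2]
  1-simplices (3): [v_0,v_1], [v_0,v_2], [v_1,v_2]

giving chain groups C_0 ≅ Z^3, C_1 ≅ Z^3.

∂_1: C_1 → C_0 maps an edge to its endpoints' difference, ∂[p,q] = q − p. For instance
  ∂[v_0,v_2] = [v_2] − [v_0].
The resulting 3×3 matrix has rank 2, and its Smith normal form has invariant factors (1,1).

From H_k ≅ ker(∂_k) / im(∂_{k+1}) we obtain:

  H_0: rank C_0 − rank ∂_1 = 3 − 2 = 1, and the invariant factors of ∂_1 are all 1, so H_0 ≅ Z.
  H_1: rank ker ∂_1 − rank ∂_2 = (3 − 2) − 0 = 1, and there is no ∂_2, so H_1 ≅ Z.

As a check, the Euler characteristic is 3 − 3 = 0, which agrees with 1 − 1 = 0.
(K is a triangulation of the circle S^1.)

H_0 = Z,  H_1 = Z.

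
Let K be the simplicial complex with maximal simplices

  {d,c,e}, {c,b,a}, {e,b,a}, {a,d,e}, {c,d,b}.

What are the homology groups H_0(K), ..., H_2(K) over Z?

We work with the vertex ordering a < b < c < d < e. The simplices of K, each written with vertices in increasing order, are:

  0-simplices (5): a, b, c, d, e
  1-simplices (10): ab, ac, ad, ae, bc, bd, be, cd, ce, de
  2-simplices (5): abc, abe, ade, bcd, cde

so the chain groups are C_0 ≅ Z^5, C_1 ≅ Z^10, C_2 ≅ Z^5.

∂_1: C_1 → C_0 is given by ∂[p,q] = [q] − [p]. For instance
  ∂cd = d − c.
As a 5×10 matrix over Z this has rank 4, with invariant factors (1,1,1,1).

Boundary ∂_2: C_2 → C_1 acts by ∂[p,q,r] = [q,r] − [p,r] + [p,q]. For instance
  ∂bcd = cd − bd + bc,
  ∂cde = de − ce + cd.
The resulting 10×5 matrix has rank 5, and its Smith normal form has invariant factors (1,1,1,1,1).

Computing H_k = (kernel of ∂_k) / (image of ∂_{k+1}):

  H_0: rank C_0 − rank ∂_1 = 5 − 4 = 1, and the invariant factors of ∂_1 are all 1, so H_0 ≅ Z.
  H_1: rank ker ∂_1 − rank ∂_2 = (10 − 4) − 5 = 1, and the invariant factors of ∂_2 are all 1, so H_1 ≅ Z.
  H_2: rank ker ∂_2 − rank ∂_3 = (5 − 5) − 0 = 0, and there is no ∂_3, so H_2 ≅ 0.

(K is a triangulation of the Möbius band.)

H_0 = Z,  H_1 = Z,  H_2 = 0.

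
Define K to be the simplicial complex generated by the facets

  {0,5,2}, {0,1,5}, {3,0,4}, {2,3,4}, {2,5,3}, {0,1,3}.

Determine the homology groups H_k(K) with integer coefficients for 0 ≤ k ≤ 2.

H_0 = Z,  H_1 = Z,  H_2 = 0.

Take the total order 0 < 1 < 2 < 3 < 4 < 5 on the vertex set. Then K (dimension 2) consists of the simplices:

  0-simplices (6): [0], [1], [2], [3], [4], [5]
  1-simplices (12): [0,1], [0,2], [0,3], [0,4], [0,5], [1,3], [1,5], [2,3], [2,4], [2,5], [3,4], [3,5]
  2-simplices (6): [0,1,3], [0,1,5], [0,2,5], [0,3,4], [2,3,4], [2,3,5]

giving chain groups C_0 ≅ Z^6, C_1 ≅ Z^12, C_2 ≅ Z^6.

∂_1: C_1 → C_0 is given by ∂[p,q] = [q] − [p].
The 6×12 boundary matrix has rank 5 and Smith normal form diag(1,1,1,1,1).

Boundary ∂_2: C_2 → C_1 acts by ∂[p,q,r] = [q,r] − [p,r] + [p,q]. For instance
  ∂[0,1,5] = [1,5] − [0,5] + [0,1],
  ∂[2,3,5] = [3,5] − [2,5] + [2,3].
The resulting 12×6 matrix has rank 6, and its Smith normal form has invariant factors (1,1,1,1,1,1).

Now H_k = ker ∂_k / im ∂_{k+1}, so:

  H_0: rank C_0 − rank ∂_1 = 6 − 5 = 1, and the invariant factors of ∂_1 are all 1, so H_0 = Z.
  H_1: rank ker ∂_1 − rank ∂_2 = (12 − 5) − 6 = 1, and the invariant factors of ∂_2 are all 1, so H_1 = Z.
  H_2: rank ker ∂_2 − rank ∂_3 = (6 − 6) − 0 = 0, and there is no ∂_3, so H_2 = 0.

As a check, the Euler characteristic is 6 − 12 + 6 = 0, which agrees with 1 − 1 + 0 = 0.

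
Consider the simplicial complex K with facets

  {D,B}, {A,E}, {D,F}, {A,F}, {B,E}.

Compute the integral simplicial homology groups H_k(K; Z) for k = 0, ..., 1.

H_0 = Z,  H_1 = Z.

We work with the vertex ordering A < B < D < E < F. The simplices of K, each written with vertices in increasing order, are:

  0-simplices (5): A, B, D, E, F
  1-simplices (5): AE, AF, BD, BE, DF

Hence C_0 ≅ Z^5, C_1 ≅ Z^5.

∂_1: C_1 → C_0 is given by ∂[p,q] = [q] − [p].
This gives a 5×5 integer matrix of rank 4; reducing to Smith normal form yields diagonal entries (1,1,1,1).

Computing H_k = (kernel of ∂_k) / (image of ∂_{k+1}):

  H_0: rank C_0 − rank ∂_1 = 5 − 4 = 1, and the invariant factors of ∂_1 are all 1, so H_0 ≅ Z.
  H_1: rank ker ∂_1 − rank ∂_2 = (5 − 4) − 0 = 1, and there is no ∂_2, so H_1 ≅ Z.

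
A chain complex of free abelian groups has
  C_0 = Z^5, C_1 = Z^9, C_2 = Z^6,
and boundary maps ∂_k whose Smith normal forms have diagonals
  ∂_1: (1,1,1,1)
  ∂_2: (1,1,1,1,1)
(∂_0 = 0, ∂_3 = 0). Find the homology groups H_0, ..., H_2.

H_0: b_0 = 5 − 0 − 4 = 1; torsion from ∂_1 factors > 1: none. So H_0 ≅ Z.
H_1: b_1 = 9 − 4 − 5 = 0; torsion from ∂_2 factors > 1: none. So H_1 ≅ 0.
H_2: b_2 = 6 − 5 − 0 = 1; torsion from ∂_3 factors > 1: none. So H_2 ≅ Z.

H_0 ≅ Z,  H_1 = 0,  H_2 ≅ Z.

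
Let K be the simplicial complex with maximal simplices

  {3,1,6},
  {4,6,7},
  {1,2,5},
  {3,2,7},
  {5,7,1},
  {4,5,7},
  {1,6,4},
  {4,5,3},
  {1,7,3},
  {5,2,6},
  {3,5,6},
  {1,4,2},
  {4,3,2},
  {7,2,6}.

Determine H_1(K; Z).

H_1 ≅ Z^2.

Take the total order 1 < 2 < 3 < 4 < 5 < 6 < 7 on the vertex set. Then K (dimension 2) consists of the simplices:

  0-simplices (7): [1], [2], [3], [4], [5], [6], [7]
  1-simplices (21): [1,2], [1,3], [1,4], [1,5], [1,6], [1,7], [2,3], [2,4], [2,5], [2,6], [2,7], [3,4], [3,5], [3,6], [3,7], [4,5], [4,6], [4,7], [5,6], [5,7], [6,7]
  2-simplices (14): [1,2,4], [1,2,5], [1,3,6], [1,3,7], [1,4,6], [1,5,7], [2,3,4], [2,3,7], [2,5,6], [2,6,7], [3,4,5], [3,5,6], [4,5,7], [4,6,7]

so the chain groups are C_0 ≅ Z^7, C_1 ≅ Z^21, C_2 ≅ Z^14.

The boundary map ∂_1: C_1 → C_0 maps an edge to its endpoints' difference, ∂[p,q] = q − p. For instance
  ∂[1,3] = [3] − [1].
The resulting 7×21 matrix has rank 6, and its Smith normal form has invariant factors (1,1,1,1,1,1).

∂_2: C_2 → C_1 maps a triangle to the signed sum of its edges. For instance
  ∂[3,5,6] = [5,6] − [3,6] + [3,5],
  ∂[1,2,4] = [2,4] − [1,4] + [1,2].
The 21×14 boundary matrix has rank 13 and Smith normal form diag(1,1,1,1,1,1,1,1,1,1,1,1,1).

Reading off H_k = ker ∂_k / im ∂_{k+1}:

  H_1: rank ker ∂_1 − rank ∂_2 = (21 − 6) − 13 = 2, and the invariant factors of ∂_2 are all 1, so H_1 = Z^2.

(K is a triangulation of the torus T^2.)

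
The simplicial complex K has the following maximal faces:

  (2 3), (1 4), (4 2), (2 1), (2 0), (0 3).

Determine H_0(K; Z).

H_0 ≅ Z.

We work with the vertex ordering 0 < 1 < 2 < 3 < 4. The simplices of K, each written with vertices in increasing order, are:

  0-simplices (5): [0], [1], [2], [3], [4]
  1-simplices (6): [0,2], [0,3], [1,2], [1,4], [2,3], [2,4]

so the chain groups are C_0 ≅ Z^5, C_1 ≅ Z^6.

∂_1: C_1 → C_0 is given by ∂[p,q] = [q] − [p]. For instance
  ∂[0,3] = [3] − [0].
The resulting 5×6 matrix has rank 4, and its Smith normal form has invariant factors (1,1,1,1).

From H_k ≅ ker(∂_k) / im(∂_{k+1}) we obtain:

  H_0: rank C_0 − rank ∂_1 = 5 − 4 = 1, and the invariant factors of ∂_1 are all 1, so H_0 ≅ Z.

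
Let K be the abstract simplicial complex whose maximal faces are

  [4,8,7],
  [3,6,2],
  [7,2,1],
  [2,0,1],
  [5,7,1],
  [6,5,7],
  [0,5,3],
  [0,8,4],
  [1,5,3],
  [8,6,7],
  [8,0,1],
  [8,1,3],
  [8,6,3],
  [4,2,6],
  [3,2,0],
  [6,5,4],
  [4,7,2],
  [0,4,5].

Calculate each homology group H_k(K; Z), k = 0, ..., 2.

H_0 = Z,  H_1 = Z ⊕ Z/2,  H_2 = 0.

Order the vertices as 0 < 1 < 2 < 3 < 4 < 5 < 6 < 7 < 8. Listing each simplex with vertices in this order, K has dimension 2 with simplices:

  0-simplices (9): [0], [1], [2], [3], [4], [5], [6], [7], [8]
  1-simplices (27): (27 of them)
  2-simplices (18): [0,1,2], [0,1,8], [0,2,3], [0,3,5], [0,4,5], [0,4,8], [1,2,7], [1,3,5], [1,3,8], [1,5,7], [2,3,6], [2,4,6], [2,4,7], [3,6,8], [4,5,6], [4,7,8], [5,6,7], [6,7,8]

giving chain groups C_0 ≅ Z^9, C_1 ≅ Z^27, C_2 ≅ Z^18.

Boundary ∂_1: C_1 → C_0 sends each edge [p,q] (with p < q) to q − p.
As a 9×27 matrix over Z this has rank 8, with invariant factors (1,1,1,1,1,1,1,1).

Boundary ∂_2: C_2 → C_1 maps a triangle to the signed sum of its edges. For instance
  ∂[0,1,2] = [1,2] − [0,2] + [0,1],
  ∂[5,6,7] = [6,7] − [5,7] + [5,6].
The 27×18 boundary matrix has rank 18 and Smith normal form diag(1,1,1,1,1,1,1,1,1,1,1,1,1,1,1,1,1,2).

Reading off H_k = ker ∂_k / im ∂_{k+1}:

  H_0: rank C_0 − rank ∂_1 = 9 − 8 = 1, and the invariant factors of ∂_1 are all 1, so H_0 = Z.
  H_1: rank ker ∂_1 − rank ∂_2 = (27 − 8) − 18 = 1, and ∂_2 has invariant factor 2 > 1, so H_1 = Z ⊕ Z/2.
  H_2: rank ker ∂_2 − rank ∂_3 = (18 − 18) − 0 = 0, and there is no ∂_3, so H_2 = 0.

As a check, the Euler characteristic is 9 − 27 + 18 = 0, which agrees with 1 − 1 + 0 = 0.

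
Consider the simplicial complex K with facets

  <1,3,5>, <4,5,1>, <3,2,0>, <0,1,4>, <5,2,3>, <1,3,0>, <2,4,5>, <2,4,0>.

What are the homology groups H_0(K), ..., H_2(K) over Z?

K has 6 vertices, 12 edges, 8 triangles.
rank ∂_0 = 0, rank ∂_1 = 5 ⇒ b_0 = 6 − 0 − 5 = 1; all invariant factors of ∂_1 are 1 so no torsion. So H_0 = Z.
rank ∂_1 = 5, rank ∂_2 = 7 ⇒ b_1 = 12 − 5 − 7 = 0; all invariant factors of ∂_2 are 1 so no torsion. So H_1 = 0.
rank ∂_2 = 7, rank ∂_3 = 0 ⇒ b_2 = 8 − 7 − 0 = 1. So H_2 = Z.

H_0 = Z,  H_1 = 0,  H_2 = Z.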